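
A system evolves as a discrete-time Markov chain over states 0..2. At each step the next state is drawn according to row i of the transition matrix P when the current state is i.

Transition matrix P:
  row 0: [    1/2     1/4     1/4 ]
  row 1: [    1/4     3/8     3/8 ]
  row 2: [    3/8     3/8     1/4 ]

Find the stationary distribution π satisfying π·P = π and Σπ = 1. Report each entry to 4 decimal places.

π = [0.3818, 0.3273, 0.2909]

Balance equations π_j = Σ_i π_i·P[i][j]:
  π_0 = 1/2·π_0 + 1/4·π_1 + 3/8·π_2
  π_1 = 1/4·π_0 + 3/8·π_1 + 3/8·π_2
  normalize: π_0 + π_1 + π_2 = 1
Solving the linear system gives exactly π = [21/55, 18/55, 16/55].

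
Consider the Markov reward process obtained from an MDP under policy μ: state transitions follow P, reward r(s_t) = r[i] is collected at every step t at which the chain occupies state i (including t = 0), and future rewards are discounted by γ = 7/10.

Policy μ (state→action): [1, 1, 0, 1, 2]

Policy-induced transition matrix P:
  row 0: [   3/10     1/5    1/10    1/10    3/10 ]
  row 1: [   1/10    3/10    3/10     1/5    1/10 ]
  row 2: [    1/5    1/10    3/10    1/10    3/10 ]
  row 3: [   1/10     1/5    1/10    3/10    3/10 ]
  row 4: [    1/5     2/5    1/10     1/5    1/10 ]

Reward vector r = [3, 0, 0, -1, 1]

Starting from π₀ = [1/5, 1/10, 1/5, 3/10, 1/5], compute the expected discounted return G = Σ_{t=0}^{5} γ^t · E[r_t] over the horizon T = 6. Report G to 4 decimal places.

G = 1.5933

t=0: π = [0.2000, 0.1000, 0.2000, 0.3000, 0.2000], E[r] = 0.5000, γ^t·E[r] = 0.500000, running G = 0.500000
t=1: π = [0.1800, 0.2300, 0.1600, 0.1900, 0.2400], E[r] = 0.5900, γ^t·E[r] = 0.413000, running G = 0.913000
t=2: π = [0.1760, 0.2550, 0.1780, 0.1850, 0.2060], E[r] = 0.5490, γ^t·E[r] = 0.269010, running G = 1.182010
t=3: π = [0.1736, 0.2489, 0.1866, 0.1831, 0.2078], E[r] = 0.5455, γ^t·E[r] = 0.187107, running G = 1.369117
t=4: π = [0.1742, 0.2478, 0.1871, 0.1823, 0.2087], E[r] = 0.5489, γ^t·E[r] = 0.131779, running G = 1.500895
t=5: π = [0.1744, 0.2478, 0.1870, 0.1821, 0.2087], E[r] = 0.5498, γ^t·E[r] = 0.092410, running G = 1.593305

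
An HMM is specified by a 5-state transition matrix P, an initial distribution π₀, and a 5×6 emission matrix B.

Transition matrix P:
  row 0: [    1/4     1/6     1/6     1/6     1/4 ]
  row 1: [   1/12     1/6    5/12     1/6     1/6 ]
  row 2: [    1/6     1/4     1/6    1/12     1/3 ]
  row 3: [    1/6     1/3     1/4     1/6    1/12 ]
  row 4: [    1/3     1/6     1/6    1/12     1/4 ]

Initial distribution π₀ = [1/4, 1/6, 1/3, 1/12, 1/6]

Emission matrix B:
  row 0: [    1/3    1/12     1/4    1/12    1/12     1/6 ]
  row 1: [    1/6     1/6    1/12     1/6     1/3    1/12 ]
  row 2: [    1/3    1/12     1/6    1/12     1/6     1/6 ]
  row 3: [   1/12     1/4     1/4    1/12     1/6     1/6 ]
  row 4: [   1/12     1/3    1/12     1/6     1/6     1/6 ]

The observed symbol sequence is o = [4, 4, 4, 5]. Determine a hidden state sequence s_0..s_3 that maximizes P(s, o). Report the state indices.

path = [1, 2, 1, 2]

t=0: δ = [2.083e-02, 5.556e-02, 5.556e-02, 1.389e-02, 2.778e-02]  (obs o_0=4)
t=1: δ = [7.716e-04, 4.630e-03, 3.858e-03, 1.543e-03, 3.086e-03]  ψ = [2, 2, 1, 1, 2]  (obs o_1=4)
t=2: δ = [8.573e-05, 3.215e-04, 3.215e-04, 1.286e-04, 2.143e-04]  ψ = [4, 2, 1, 1, 2]  (obs o_2=4)
t=3: δ = [1.191e-05, 6.698e-06, 2.233e-05, 8.931e-06, 1.786e-05]  ψ = [4, 2, 1, 1, 2]  (obs o_3=5)
backtrack: best end state = 2; path = [1, 2, 1, 2]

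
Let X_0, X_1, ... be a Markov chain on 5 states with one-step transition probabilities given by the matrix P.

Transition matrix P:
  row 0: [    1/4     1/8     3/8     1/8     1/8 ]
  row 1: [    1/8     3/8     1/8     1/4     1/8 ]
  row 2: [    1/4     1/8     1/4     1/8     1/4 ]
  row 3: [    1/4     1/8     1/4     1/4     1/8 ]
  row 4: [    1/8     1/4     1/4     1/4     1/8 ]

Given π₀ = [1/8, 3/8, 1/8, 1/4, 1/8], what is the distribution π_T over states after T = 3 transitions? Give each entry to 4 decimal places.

π = [0.2058, 0.1943, 0.2502, 0.1941, 0.1555]

t=0: π = [0.1250, 0.3750, 0.1250, 0.2500, 0.1250]
t=1: π = [0.1875, 0.2344, 0.2188, 0.2188, 0.1406]
t=2: π = [0.2031, 0.2012, 0.2441, 0.1992, 0.1523]
t=3: π = [0.2058, 0.1943, 0.2502, 0.1941, 0.1555]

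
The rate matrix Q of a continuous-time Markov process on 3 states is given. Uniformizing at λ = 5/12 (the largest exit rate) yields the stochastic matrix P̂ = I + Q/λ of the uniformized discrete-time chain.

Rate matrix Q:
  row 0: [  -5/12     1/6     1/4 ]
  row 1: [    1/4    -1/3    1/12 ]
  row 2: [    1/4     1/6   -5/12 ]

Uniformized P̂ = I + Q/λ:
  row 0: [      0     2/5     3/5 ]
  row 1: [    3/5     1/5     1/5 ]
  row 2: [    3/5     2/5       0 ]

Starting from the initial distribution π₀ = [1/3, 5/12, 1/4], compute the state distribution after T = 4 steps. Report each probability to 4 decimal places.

t=0: π = [0.3333, 0.4167, 0.2500]
t=1: π = [0.4000, 0.3167, 0.2833]
t=2: π = [0.3600, 0.3367, 0.3033]
t=3: π = [0.3840, 0.3327, 0.2833]
t=4: π = [0.3696, 0.3335, 0.2969]

π = [0.3696, 0.3335, 0.2969]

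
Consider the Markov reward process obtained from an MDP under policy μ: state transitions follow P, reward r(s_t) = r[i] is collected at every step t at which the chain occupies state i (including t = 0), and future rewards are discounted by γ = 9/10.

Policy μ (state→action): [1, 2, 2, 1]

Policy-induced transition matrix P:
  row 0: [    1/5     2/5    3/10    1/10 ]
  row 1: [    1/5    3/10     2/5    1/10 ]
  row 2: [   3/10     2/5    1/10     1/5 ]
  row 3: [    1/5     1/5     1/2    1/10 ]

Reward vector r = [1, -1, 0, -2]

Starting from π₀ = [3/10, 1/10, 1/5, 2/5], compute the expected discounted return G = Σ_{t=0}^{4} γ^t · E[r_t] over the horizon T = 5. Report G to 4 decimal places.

t=0: π = [0.3000, 0.1000, 0.2000, 0.4000], E[r] = -0.6000, γ^t·E[r] = -0.600000, running G = -0.600000
t=1: π = [0.2200, 0.3100, 0.3500, 0.1200], E[r] = -0.3300, γ^t·E[r] = -0.297000, running G = -0.897000
t=2: π = [0.2350, 0.3450, 0.2850, 0.1350], E[r] = -0.3800, γ^t·E[r] = -0.307800, running G = -1.204800
t=3: π = [0.2285, 0.3385, 0.3045, 0.1285], E[r] = -0.3670, γ^t·E[r] = -0.267543, running G = -1.472343
t=4: π = [0.2305, 0.3405, 0.2987, 0.1305], E[r] = -0.3709, γ^t·E[r] = -0.243347, running G = -1.715690

G = -1.7157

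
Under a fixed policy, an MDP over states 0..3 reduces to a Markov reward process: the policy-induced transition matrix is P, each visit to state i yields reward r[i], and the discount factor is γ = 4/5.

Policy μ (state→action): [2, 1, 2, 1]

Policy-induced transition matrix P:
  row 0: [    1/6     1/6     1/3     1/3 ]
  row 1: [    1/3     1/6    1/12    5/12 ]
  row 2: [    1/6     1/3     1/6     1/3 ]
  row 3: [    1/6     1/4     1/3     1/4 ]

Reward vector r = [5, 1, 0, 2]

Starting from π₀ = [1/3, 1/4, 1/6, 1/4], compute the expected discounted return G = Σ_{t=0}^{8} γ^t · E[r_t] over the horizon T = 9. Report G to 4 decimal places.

G = 8.7809

t=0: π = [0.3333, 0.2500, 0.1667, 0.2500], E[r] = 2.4167, γ^t·E[r] = 2.416667, running G = 2.416667
t=1: π = [0.2083, 0.2153, 0.2431, 0.3333], E[r] = 1.9236, γ^t·E[r] = 1.538889, running G = 3.955556
t=2: π = [0.2025, 0.2350, 0.2390, 0.3235], E[r] = 1.8947, γ^t·E[r] = 1.212593, running G = 5.168148
t=3: π = [0.2058, 0.2335, 0.2348, 0.3260], E[r] = 1.9145, γ^t·E[r] = 0.980222, running G = 6.148370
t=4: π = [0.2056, 0.2330, 0.2358, 0.3256], E[r] = 1.9121, γ^t·E[r] = 0.783192, running G = 6.931562
t=5: π = [0.2055, 0.2331, 0.2358, 0.3256], E[r] = 1.9118, γ^t·E[r] = 0.626457, running G = 7.558019
t=6: π = [0.2055, 0.2331, 0.2358, 0.3256], E[r] = 1.9119, γ^t·E[r] = 0.501203, running G = 8.059222
t=7: π = [0.2055, 0.2331, 0.2358, 0.3256], E[r] = 1.9119, γ^t·E[r] = 0.400959, running G = 8.460182
t=8: π = [0.2055, 0.2331, 0.2358, 0.3256], E[r] = 1.9119, γ^t·E[r] = 0.320767, running G = 8.780949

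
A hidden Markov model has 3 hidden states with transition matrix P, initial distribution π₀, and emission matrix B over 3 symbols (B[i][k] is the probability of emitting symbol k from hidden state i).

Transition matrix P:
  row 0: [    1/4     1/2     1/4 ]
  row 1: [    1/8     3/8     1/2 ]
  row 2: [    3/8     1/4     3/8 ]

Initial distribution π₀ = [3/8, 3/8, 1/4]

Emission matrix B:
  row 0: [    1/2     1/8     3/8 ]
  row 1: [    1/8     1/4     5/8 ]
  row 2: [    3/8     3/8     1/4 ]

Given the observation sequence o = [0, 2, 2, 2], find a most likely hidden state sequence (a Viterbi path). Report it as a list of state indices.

t=0: δ = [1.875e-01, 4.688e-02, 9.375e-02]  (obs o_0=0)
t=1: δ = [1.758e-02, 5.859e-02, 1.172e-02]  ψ = [0, 0, 0]  (obs o_1=2)
t=2: δ = [2.747e-03, 1.373e-02, 7.324e-03]  ψ = [1, 1, 1]  (obs o_2=2)
t=3: δ = [1.030e-03, 3.219e-03, 1.717e-03]  ψ = [2, 1, 1]  (obs o_3=2)
backtrack: best end state = 1; path = [0, 1, 1, 1]

path = [0, 1, 1, 1]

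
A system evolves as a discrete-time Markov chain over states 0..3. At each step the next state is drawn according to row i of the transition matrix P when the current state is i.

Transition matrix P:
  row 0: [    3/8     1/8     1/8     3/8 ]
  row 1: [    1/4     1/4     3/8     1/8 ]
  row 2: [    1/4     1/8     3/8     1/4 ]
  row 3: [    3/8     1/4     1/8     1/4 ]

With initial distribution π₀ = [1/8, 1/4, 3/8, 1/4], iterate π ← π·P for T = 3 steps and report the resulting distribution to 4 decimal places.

π = [0.3225, 0.1802, 0.2300, 0.2673]

t=0: π = [0.1250, 0.2500, 0.3750, 0.2500]
t=1: π = [0.2969, 0.1875, 0.2813, 0.2344]
t=2: π = [0.3164, 0.1777, 0.2422, 0.2637]
t=3: π = [0.3225, 0.1802, 0.2300, 0.2673]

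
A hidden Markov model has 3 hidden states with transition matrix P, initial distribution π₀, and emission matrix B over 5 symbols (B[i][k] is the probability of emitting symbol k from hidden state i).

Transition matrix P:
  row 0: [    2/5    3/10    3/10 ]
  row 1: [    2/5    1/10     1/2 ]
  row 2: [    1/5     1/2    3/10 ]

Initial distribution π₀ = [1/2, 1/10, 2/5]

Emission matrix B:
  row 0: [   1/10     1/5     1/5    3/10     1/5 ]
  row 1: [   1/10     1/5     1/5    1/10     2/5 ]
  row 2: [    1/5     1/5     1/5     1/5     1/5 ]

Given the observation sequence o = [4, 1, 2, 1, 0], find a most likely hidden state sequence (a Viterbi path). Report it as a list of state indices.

t=0: δ = [1.000e-01, 4.000e-02, 8.000e-02]  (obs o_0=4)
t=1: δ = [8.000e-03, 8.000e-03, 6.000e-03]  ψ = [0, 2, 0]  (obs o_1=1)
t=2: δ = [6.400e-04, 6.000e-04, 8.000e-04]  ψ = [0, 2, 1]  (obs o_2=2)
t=3: δ = [5.120e-05, 8.000e-05, 6.000e-05]  ψ = [0, 2, 1]  (obs o_3=1)
t=4: δ = [3.200e-06, 3.000e-06, 8.000e-06]  ψ = [1, 2, 1]  (obs o_4=0)
backtrack: best end state = 2; path = [2, 1, 2, 1, 2]

path = [2, 1, 2, 1, 2]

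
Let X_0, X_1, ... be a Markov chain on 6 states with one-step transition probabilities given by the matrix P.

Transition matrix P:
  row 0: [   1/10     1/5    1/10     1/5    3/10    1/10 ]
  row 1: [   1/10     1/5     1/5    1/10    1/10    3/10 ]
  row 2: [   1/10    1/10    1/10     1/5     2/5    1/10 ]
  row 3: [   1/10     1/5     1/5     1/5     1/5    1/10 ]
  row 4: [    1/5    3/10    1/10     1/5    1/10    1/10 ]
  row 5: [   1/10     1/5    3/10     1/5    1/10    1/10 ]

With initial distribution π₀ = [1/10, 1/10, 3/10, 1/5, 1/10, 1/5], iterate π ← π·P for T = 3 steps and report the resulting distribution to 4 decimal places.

t=0: π = [0.1000, 0.1000, 0.3000, 0.2000, 0.1000, 0.2000]
t=1: π = [0.1100, 0.1800, 0.1700, 0.1900, 0.2300, 0.1200]
t=2: π = [0.1230, 0.2060, 0.1610, 0.1820, 0.1920, 0.1360]
t=3: π = [0.1192, 0.2031, 0.1660, 0.1794, 0.1911, 0.1412]

π = [0.1192, 0.2031, 0.1660, 0.1794, 0.1911, 0.1412]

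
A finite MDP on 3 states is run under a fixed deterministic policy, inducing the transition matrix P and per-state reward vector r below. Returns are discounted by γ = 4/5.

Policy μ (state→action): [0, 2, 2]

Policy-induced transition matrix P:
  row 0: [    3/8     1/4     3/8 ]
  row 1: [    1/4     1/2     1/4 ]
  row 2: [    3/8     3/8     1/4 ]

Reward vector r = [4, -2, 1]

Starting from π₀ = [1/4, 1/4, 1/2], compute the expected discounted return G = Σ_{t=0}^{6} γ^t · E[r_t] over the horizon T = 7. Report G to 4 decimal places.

G = 3.5331

t=0: π = [0.2500, 0.2500, 0.5000], E[r] = 1.0000, γ^t·E[r] = 1.000000, running G = 1.000000
t=1: π = [0.3438, 0.3750, 0.2813], E[r] = 0.9063, γ^t·E[r] = 0.725000, running G = 1.725000
t=2: π = [0.3281, 0.3789, 0.2930], E[r] = 0.8477, γ^t·E[r] = 0.542500, running G = 2.267500
t=3: π = [0.3276, 0.3813, 0.2910], E[r] = 0.8389, γ^t·E[r] = 0.429500, running G = 2.697000
t=4: π = [0.3273, 0.3817, 0.2910], E[r] = 0.8369, γ^t·E[r] = 0.342775, running G = 3.039775
t=5: π = [0.3273, 0.3818, 0.2909], E[r] = 0.8365, γ^t·E[r] = 0.274093, running G = 3.313868
t=6: π = [0.3273, 0.3818, 0.2909], E[r] = 0.8364, γ^t·E[r] = 0.219253, running G = 3.533121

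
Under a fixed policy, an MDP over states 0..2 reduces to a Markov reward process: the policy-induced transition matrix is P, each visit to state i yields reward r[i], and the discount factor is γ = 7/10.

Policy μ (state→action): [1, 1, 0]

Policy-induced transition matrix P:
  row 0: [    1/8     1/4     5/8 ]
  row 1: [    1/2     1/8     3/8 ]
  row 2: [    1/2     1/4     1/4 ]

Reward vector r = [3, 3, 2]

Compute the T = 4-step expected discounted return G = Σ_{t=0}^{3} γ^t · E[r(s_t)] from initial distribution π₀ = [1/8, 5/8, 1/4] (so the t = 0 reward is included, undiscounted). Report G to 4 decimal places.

t=0: π = [0.1250, 0.6250, 0.2500], E[r] = 2.7500, γ^t·E[r] = 2.750000, running G = 2.750000
t=1: π = [0.4531, 0.1719, 0.3750], E[r] = 2.6250, γ^t·E[r] = 1.837500, running G = 4.587500
t=2: π = [0.3301, 0.2285, 0.4414], E[r] = 2.5586, γ^t·E[r] = 1.253711, running G = 5.841211
t=3: π = [0.3762, 0.2214, 0.4023], E[r] = 2.5977, γ^t·E[r] = 0.890996, running G = 6.732207

G = 6.7322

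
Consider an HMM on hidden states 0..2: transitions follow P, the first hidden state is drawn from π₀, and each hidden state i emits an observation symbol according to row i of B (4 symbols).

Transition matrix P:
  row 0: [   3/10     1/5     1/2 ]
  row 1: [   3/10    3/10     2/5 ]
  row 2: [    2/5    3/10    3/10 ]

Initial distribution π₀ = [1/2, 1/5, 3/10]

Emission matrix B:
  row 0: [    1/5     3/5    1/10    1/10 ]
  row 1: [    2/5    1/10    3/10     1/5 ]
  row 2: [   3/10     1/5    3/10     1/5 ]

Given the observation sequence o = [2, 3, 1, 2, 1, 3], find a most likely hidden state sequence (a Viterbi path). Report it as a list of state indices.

path = [2, 2, 0, 2, 0, 2]

t=0: δ = [5.000e-02, 6.000e-02, 9.000e-02]  (obs o_0=2)
t=1: δ = [3.600e-03, 5.400e-03, 5.400e-03]  ψ = [2, 2, 2]  (obs o_1=3)
t=2: δ = [1.296e-03, 1.620e-04, 4.320e-04]  ψ = [2, 1, 1]  (obs o_2=1)
t=3: δ = [3.888e-05, 7.776e-05, 1.944e-04]  ψ = [0, 0, 0]  (obs o_3=2)
t=4: δ = [4.666e-05, 5.832e-06, 1.166e-05]  ψ = [2, 2, 2]  (obs o_4=1)
t=5: δ = [1.400e-06, 1.866e-06, 4.666e-06]  ψ = [0, 0, 0]  (obs o_5=3)
backtrack: best end state = 2; path = [2, 2, 0, 2, 0, 2]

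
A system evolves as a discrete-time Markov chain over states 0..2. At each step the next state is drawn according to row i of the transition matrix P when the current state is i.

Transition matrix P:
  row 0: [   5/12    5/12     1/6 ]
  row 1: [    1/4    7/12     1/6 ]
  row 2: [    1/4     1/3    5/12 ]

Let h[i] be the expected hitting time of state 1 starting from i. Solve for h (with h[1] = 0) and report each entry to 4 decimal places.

h = [2.5116, 0.0000, 2.7907]

First-step conditioning: h[1] = 0; for i ≠ 1, h[i] = 1 + Σ_k P[i][k]·h[k].
  h[0] = 1 + 5/12·h[0] + 1/6·h[2]
  h[2] = 1 + 1/4·h[0] + 5/12·h[2]
Solving the 2×2 linear system over states ≠ 1 gives exactly h = [108/43, 0, 120/43] (h[1] = 0 is the target).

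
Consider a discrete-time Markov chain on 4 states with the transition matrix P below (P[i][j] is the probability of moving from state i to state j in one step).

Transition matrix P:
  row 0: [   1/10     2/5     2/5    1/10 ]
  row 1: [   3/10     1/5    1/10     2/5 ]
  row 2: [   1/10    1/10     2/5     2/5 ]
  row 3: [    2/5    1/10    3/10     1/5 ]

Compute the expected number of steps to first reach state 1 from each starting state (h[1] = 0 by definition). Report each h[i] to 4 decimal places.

h = [4.6269, 0.0000, 6.4179, 5.9701]

First-step conditioning: h[1] = 0; for i ≠ 1, h[i] = 1 + Σ_k P[i][k]·h[k].
  h[0] = 1 + 1/10·h[0] + 2/5·h[2] + 1/10·h[3]
  h[2] = 1 + 1/10·h[0] + 2/5·h[2] + 2/5·h[3]
  h[3] = 1 + 2/5·h[0] + 3/10·h[2] + 1/5·h[3]
Solving the 3×3 linear system over states ≠ 1 gives exactly h = [310/67, 0, 430/67, 400/67] (h[1] = 0 is the target).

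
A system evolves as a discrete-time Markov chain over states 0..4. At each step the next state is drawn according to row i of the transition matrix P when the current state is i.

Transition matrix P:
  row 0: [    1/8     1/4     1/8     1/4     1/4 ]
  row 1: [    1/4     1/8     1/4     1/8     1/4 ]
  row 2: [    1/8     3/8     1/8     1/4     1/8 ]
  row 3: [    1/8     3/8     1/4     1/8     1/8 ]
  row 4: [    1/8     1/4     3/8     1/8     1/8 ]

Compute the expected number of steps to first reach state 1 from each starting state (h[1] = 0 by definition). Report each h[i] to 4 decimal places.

First-step conditioning: h[1] = 0; for i ≠ 1, h[i] = 1 + Σ_k P[i][k]·h[k].
  h[0] = 1 + 1/8·h[0] + 1/8·h[2] + 1/4·h[3] + 1/4·h[4]
  h[2] = 1 + 1/8·h[0] + 1/8·h[2] + 1/4·h[3] + 1/8·h[4]
  h[3] = 1 + 1/8·h[0] + 1/4·h[2] + 1/8·h[3] + 1/8·h[4]
  h[4] = 1 + 1/8·h[0] + 3/8·h[2] + 1/8·h[3] + 1/8·h[4]
Solving the 4×4 linear system over states ≠ 1 gives exactly h = [584/175, 0, 512/175, 512/175, 576/175] (h[1] = 0 is the target).

h = [3.3371, 0.0000, 2.9257, 2.9257, 3.2914]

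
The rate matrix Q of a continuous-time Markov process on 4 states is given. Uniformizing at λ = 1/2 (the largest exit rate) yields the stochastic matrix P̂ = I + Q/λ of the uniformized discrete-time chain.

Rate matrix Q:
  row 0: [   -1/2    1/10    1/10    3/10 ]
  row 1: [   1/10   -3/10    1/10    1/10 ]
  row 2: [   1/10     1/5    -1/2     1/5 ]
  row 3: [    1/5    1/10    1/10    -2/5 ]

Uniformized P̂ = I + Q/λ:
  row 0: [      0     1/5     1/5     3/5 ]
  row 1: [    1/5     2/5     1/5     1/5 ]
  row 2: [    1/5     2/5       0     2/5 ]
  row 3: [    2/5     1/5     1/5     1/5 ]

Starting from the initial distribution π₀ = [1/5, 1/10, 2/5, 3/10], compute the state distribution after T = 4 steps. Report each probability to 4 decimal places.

t=0: π = [0.2000, 0.1000, 0.4000, 0.3000]
t=1: π = [0.2200, 0.3000, 0.1200, 0.3600]
t=2: π = [0.2280, 0.2840, 0.1760, 0.3120]
t=3: π = [0.2168, 0.2920, 0.1648, 0.3264]
t=4: π = [0.2219, 0.2914, 0.1670, 0.3197]

π = [0.2219, 0.2914, 0.1670, 0.3197]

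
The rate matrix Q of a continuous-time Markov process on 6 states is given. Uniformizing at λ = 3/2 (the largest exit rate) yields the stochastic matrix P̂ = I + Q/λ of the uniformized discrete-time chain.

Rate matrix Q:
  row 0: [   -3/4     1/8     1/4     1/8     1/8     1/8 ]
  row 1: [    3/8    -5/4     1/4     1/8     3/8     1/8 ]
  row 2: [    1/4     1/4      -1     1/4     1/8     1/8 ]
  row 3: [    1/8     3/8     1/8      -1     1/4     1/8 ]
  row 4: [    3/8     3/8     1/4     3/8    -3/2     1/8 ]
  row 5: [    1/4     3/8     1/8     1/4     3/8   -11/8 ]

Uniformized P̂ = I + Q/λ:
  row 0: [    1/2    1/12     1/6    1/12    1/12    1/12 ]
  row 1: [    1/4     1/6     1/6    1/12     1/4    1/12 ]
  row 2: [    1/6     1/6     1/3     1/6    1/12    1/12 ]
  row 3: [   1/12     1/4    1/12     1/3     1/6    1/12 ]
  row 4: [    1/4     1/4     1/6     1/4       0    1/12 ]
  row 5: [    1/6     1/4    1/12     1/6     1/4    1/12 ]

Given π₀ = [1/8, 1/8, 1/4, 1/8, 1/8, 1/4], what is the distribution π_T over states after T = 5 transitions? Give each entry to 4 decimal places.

t=0: π = [0.1250, 0.1250, 0.2500, 0.1250, 0.1250, 0.2500]
t=1: π = [0.2188, 0.1979, 0.1771, 0.1771, 0.1458, 0.0833]
t=2: π = [0.2535, 0.1823, 0.1745, 0.1736, 0.1328, 0.0833]
t=3: π = [0.2629, 0.1780, 0.1743, 0.1704, 0.1310, 0.0833]
t=4: π = [0.2659, 0.1768, 0.1746, 0.1692, 0.1302, 0.0833]
t=5: π = [0.2668, 0.1764, 0.1747, 0.1688, 0.1299, 0.0833]

π = [0.2668, 0.1764, 0.1747, 0.1688, 0.1299, 0.0833]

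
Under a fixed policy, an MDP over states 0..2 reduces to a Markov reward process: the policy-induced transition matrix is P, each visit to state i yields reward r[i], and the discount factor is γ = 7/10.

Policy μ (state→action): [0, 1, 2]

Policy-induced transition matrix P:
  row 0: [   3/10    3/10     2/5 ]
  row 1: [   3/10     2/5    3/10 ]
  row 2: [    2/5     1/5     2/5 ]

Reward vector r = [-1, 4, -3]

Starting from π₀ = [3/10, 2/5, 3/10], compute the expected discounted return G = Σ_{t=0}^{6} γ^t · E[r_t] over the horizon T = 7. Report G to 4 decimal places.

t=0: π = [0.3000, 0.4000, 0.3000], E[r] = 0.4000, γ^t·E[r] = 0.400000, running G = 0.400000
t=1: π = [0.3300, 0.3100, 0.3600], E[r] = -0.1700, γ^t·E[r] = -0.119000, running G = 0.281000
t=2: π = [0.3360, 0.2950, 0.3690], E[r] = -0.2630, γ^t·E[r] = -0.128870, running G = 0.152130
t=3: π = [0.3369, 0.2926, 0.3705], E[r] = -0.2780, γ^t·E[r] = -0.095354, running G = 0.056776
t=4: π = [0.3371, 0.2922, 0.3707], E[r] = -0.2804, γ^t·E[r] = -0.067331, running G = -0.010555
t=5: π = [0.3371, 0.2921, 0.3708], E[r] = -0.2808, γ^t·E[r] = -0.047198, running G = -0.057753
t=6: π = [0.3371, 0.2921, 0.3708], E[r] = -0.2809, γ^t·E[r] = -0.033046, running G = -0.090799

G = -0.0908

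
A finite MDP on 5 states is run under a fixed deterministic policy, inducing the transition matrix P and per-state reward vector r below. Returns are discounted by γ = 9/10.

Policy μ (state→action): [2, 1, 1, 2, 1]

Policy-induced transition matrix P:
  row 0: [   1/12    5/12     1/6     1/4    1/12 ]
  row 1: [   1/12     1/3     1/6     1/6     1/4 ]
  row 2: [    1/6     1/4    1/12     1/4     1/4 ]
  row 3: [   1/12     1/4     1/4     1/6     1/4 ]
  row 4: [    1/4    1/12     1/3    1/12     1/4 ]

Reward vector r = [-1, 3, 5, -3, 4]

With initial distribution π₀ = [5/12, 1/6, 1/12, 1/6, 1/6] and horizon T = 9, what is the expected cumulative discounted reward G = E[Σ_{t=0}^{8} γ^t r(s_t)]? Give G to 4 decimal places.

t=0: π = [0.4167, 0.1667, 0.0833, 0.1667, 0.1667], E[r] = 0.6667, γ^t·E[r] = 0.666667, running G = 0.666667
t=1: π = [0.1181, 0.3056, 0.2014, 0.1944, 0.1806], E[r] = 1.9444, γ^t·E[r] = 1.750000, running G = 2.416667
t=2: π = [0.1302, 0.2650, 0.1962, 0.1782, 0.2303], E[r] = 2.0324, γ^t·E[r] = 1.646250, running G = 4.062917
t=3: π = [0.1381, 0.2554, 0.2036, 0.1747, 0.2283], E[r] = 2.0351, γ^t·E[r] = 1.483594, running G = 5.546510
t=4: π = [0.1383, 0.2562, 0.2023, 0.1761, 0.2270], E[r] = 2.0216, γ^t·E[r] = 1.326343, running G = 6.872854
t=5: π = [0.1380, 0.2566, 0.2023, 0.1761, 0.2269], E[r] = 2.0226, γ^t·E[r] = 1.194351, running G = 8.067204
t=6: π = [0.1380, 0.2566, 0.2023, 0.1761, 0.2270], E[r] = 2.0228, γ^t·E[r] = 1.075025, running G = 9.142229
t=7: π = [0.1380, 0.2566, 0.2023, 0.1761, 0.2270], E[r] = 2.0229, γ^t·E[r] = 0.967530, running G = 10.109760
t=8: π = [0.1380, 0.2566, 0.2023, 0.1761, 0.2270], E[r] = 2.0229, γ^t·E[r] = 0.870771, running G = 10.980531

G = 10.9805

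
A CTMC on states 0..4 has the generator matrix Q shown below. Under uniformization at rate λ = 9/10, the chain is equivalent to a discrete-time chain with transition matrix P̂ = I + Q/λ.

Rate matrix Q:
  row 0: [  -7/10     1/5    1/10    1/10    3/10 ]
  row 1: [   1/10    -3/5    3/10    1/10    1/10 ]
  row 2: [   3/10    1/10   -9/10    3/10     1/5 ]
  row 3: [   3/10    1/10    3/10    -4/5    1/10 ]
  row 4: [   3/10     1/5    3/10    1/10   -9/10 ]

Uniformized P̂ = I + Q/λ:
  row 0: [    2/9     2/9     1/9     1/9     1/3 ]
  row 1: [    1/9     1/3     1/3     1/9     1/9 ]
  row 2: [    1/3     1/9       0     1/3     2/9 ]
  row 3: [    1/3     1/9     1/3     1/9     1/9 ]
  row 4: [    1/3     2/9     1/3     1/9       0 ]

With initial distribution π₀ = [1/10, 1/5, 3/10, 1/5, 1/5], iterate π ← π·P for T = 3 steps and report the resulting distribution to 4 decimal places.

π = [0.2599, 0.2045, 0.2084, 0.1558, 0.1713]

t=0: π = [0.1000, 0.2000, 0.3000, 0.2000, 0.2000]
t=1: π = [0.2778, 0.1889, 0.2111, 0.1778, 0.1444]
t=2: π = [0.2605, 0.2000, 0.2012, 0.1580, 0.1802]
t=3: π = [0.2599, 0.2045, 0.2084, 0.1558, 0.1713]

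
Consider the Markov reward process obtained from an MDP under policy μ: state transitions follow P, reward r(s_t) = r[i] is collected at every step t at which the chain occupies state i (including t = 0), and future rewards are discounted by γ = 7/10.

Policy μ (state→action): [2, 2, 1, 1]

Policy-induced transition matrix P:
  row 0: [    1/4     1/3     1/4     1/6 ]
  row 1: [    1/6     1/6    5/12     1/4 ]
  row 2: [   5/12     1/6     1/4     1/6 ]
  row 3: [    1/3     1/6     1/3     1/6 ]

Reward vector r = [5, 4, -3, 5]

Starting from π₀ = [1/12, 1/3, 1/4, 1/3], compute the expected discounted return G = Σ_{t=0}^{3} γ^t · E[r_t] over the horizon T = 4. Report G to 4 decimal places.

G = 6.1709

t=0: π = [0.0833, 0.3333, 0.2500, 0.3333], E[r] = 2.6667, γ^t·E[r] = 2.666667, running G = 2.666667
t=1: π = [0.2917, 0.1806, 0.3333, 0.1944], E[r] = 2.1528, γ^t·E[r] = 1.506944, running G = 4.173611
t=2: π = [0.3067, 0.2153, 0.2963, 0.1817], E[r] = 2.4144, γ^t·E[r] = 1.183032, running G = 5.356644
t=3: π = [0.2966, 0.2178, 0.3010, 0.1846], E[r] = 2.3740, γ^t·E[r] = 0.814294, running G = 6.170938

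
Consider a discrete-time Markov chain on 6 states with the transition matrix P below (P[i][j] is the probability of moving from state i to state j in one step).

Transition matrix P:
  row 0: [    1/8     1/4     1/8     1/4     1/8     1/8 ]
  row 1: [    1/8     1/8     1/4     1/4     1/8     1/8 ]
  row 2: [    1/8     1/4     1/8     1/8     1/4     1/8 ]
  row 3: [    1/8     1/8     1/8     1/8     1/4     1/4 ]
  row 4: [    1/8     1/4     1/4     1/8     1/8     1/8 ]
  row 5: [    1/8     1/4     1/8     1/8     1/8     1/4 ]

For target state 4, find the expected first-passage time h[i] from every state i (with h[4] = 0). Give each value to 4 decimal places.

h = [5.9841, 5.9099, 5.3169, 5.3377, 0.0000, 6.0764]

First-step conditioning: h[4] = 0; for i ≠ 4, h[i] = 1 + Σ_k P[i][k]·h[k].
  h[0] = 1 + 1/8·h[0] + 1/4·h[1] + 1/8·h[2] + 1/4·h[3] + 1/8·h[5]
  h[1] = 1 + 1/8·h[0] + 1/8·h[1] + 1/4·h[2] + 1/4·h[3] + 1/8·h[5]
  h[2] = 1 + 1/8·h[0] + 1/4·h[1] + 1/8·h[2] + 1/8·h[3] + 1/8·h[5]
  h[3] = 1 + 1/8·h[0] + 1/8·h[1] + 1/8·h[2] + 1/8·h[3] + 1/4·h[5]
  h[5] = 1 + 1/8·h[0] + 1/4·h[1] + 1/8·h[2] + 1/8·h[3] + 1/4·h[5]
Solving the 5×5 linear system over states ≠ 4 gives exactly h = [36808/6151, 36352/6151, 32704/6151, 32832/6151, 0, 37376/6151] (h[4] = 0 is the target).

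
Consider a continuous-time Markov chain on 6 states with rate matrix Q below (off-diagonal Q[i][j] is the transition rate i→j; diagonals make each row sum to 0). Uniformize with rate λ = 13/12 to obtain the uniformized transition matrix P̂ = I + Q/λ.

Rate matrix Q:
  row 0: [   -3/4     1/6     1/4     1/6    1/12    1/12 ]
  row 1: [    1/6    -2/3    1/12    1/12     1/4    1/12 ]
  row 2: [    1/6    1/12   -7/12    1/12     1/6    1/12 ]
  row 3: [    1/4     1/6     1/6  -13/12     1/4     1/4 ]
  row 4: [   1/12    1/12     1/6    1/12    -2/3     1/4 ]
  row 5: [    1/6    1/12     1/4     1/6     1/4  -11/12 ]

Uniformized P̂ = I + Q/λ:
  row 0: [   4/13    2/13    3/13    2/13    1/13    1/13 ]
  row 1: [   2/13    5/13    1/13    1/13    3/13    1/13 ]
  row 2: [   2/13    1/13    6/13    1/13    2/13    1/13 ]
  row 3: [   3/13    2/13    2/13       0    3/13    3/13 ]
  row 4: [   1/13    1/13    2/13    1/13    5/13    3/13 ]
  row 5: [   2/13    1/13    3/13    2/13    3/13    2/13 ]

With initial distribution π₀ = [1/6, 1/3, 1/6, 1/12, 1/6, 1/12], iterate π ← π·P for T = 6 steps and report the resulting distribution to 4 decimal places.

t=0: π = [0.1667, 0.3333, 0.1667, 0.0833, 0.1667, 0.0833]
t=1: π = [0.1731, 0.1987, 0.1987, 0.0897, 0.2179, 0.1218]
t=2: π = [0.1706, 0.1583, 0.2224, 0.0927, 0.2224, 0.1336]
t=3: π = [0.1701, 0.1459, 0.2335, 0.0932, 0.2216, 0.1357]
t=4: π = [0.1701, 0.1421, 0.2380, 0.0933, 0.2207, 0.1358]
t=5: π = [0.1702, 0.1409, 0.2397, 0.0933, 0.2202, 0.1357]
t=6: π = [0.1703, 0.1405, 0.2403, 0.0933, 0.2200, 0.1356]

π = [0.1703, 0.1405, 0.2403, 0.0933, 0.2200, 0.1356]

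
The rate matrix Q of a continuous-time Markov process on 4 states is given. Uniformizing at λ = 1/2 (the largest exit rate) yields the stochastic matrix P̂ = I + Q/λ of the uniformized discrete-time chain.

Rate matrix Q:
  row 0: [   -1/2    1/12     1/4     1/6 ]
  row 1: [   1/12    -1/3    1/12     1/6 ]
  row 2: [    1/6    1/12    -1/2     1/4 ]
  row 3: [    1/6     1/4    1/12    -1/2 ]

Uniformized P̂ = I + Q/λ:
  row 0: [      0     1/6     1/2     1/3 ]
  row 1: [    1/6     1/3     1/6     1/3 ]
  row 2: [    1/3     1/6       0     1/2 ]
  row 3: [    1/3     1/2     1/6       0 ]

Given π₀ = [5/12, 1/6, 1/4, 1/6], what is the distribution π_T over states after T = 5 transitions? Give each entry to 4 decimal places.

π = [0.2103, 0.3110, 0.2051, 0.2736]

t=0: π = [0.4167, 0.1667, 0.2500, 0.1667]
t=1: π = [0.1667, 0.2500, 0.2639, 0.3194]
t=2: π = [0.2361, 0.3148, 0.1782, 0.2708]
t=3: π = [0.2022, 0.3094, 0.2157, 0.2728]
t=4: π = [0.2144, 0.3092, 0.1981, 0.2784]
t=5: π = [0.2103, 0.3110, 0.2051, 0.2736]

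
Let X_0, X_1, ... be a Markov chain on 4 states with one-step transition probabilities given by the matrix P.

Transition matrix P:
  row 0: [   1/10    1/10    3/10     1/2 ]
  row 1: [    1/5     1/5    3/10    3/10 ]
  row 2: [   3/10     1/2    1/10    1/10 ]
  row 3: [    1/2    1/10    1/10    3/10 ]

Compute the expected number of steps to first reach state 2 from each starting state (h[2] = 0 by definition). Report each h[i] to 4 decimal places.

First-step conditioning: h[2] = 0; for i ≠ 2, h[i] = 1 + Σ_k P[i][k]·h[k].
  h[0] = 1 + 1/10·h[0] + 1/10·h[1] + 1/2·h[3]
  h[1] = 1 + 1/5·h[0] + 1/5·h[1] + 3/10·h[3]
  h[3] = 1 + 1/2·h[0] + 1/10·h[1] + 3/10·h[3]
Solving the 3×3 linear system over states ≠ 2 gives exactly h = [540/119, 520/119, 0, 90/17] (h[2] = 0 is the target).

h = [4.5378, 4.3697, 0.0000, 5.2941]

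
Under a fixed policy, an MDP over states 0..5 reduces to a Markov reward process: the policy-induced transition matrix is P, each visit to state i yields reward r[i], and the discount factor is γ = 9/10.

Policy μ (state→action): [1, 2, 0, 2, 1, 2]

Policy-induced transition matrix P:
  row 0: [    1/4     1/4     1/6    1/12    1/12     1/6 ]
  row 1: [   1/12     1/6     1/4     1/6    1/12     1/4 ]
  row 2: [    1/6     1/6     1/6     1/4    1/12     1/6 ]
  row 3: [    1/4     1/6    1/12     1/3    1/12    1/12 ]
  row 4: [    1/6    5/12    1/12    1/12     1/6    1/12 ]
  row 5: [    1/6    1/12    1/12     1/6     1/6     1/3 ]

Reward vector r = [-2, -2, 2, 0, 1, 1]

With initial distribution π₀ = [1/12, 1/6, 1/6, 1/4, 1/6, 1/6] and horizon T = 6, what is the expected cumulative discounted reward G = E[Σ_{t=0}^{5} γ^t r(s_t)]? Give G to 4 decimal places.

G = -0.4946

t=0: π = [0.0833, 0.1667, 0.1667, 0.2500, 0.1667, 0.1667], E[r] = 0.1667, γ^t·E[r] = 0.166667, running G = 0.166667
t=1: π = [0.1806, 0.2014, 0.1319, 0.2014, 0.1111, 0.1736], E[r] = -0.2153, γ^t·E[r] = -0.193750, running G = -0.027083
t=2: π = [0.1817, 0.1950, 0.1429, 0.1869, 0.1071, 0.1863], E[r] = -0.1742, γ^t·E[r] = -0.141094, running G = -0.168177
t=3: π = [0.1811, 0.1930, 0.1429, 0.1857, 0.1078, 0.1895], E[r] = -0.1653, γ^t·E[r] = -0.120516, running G = -0.288693
t=4: π = [0.1811, 0.1929, 0.1425, 0.1854, 0.1081, 0.1899], E[r] = -0.1651, γ^t·E[r] = -0.108338, running G = -0.397030
t=5: π = [0.1811, 0.1930, 0.1425, 0.1853, 0.1082, 0.1899], E[r] = -0.1652, γ^t·E[r] = -0.097550, running G = -0.494580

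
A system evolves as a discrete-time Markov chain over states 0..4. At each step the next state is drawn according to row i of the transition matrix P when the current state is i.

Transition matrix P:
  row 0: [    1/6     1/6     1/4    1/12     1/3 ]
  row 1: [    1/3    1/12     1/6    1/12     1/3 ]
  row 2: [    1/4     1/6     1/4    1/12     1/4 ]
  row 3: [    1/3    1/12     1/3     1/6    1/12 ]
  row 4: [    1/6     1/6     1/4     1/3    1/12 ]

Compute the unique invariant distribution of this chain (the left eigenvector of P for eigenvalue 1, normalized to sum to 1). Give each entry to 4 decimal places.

π = [0.2364, 0.1422, 0.2507, 0.1508, 0.2198]

Balance equations π_j = Σ_i π_i·P[i][j]:
  π_0 = 1/6·π_0 + 1/3·π_1 + 1/4·π_2 + 1/3·π_3 + 1/6·π_4
  π_1 = 1/6·π_0 + 1/12·π_1 + 1/6·π_2 + 1/12·π_3 + 1/6·π_4
  π_2 = 1/4·π_0 + 1/6·π_1 + 1/4·π_2 + 1/3·π_3 + 1/4·π_4
  π_3 = 1/12·π_0 + 1/12·π_1 + 1/12·π_2 + 1/6·π_3 + 1/3·π_4
  normalize: π_0 + π_1 + π_2 + π_3 + π_4 = 1
Solving the linear system gives exactly π = [6427/27186, 1289/9062, 1136/4531, 1367/9062, 5975/27186].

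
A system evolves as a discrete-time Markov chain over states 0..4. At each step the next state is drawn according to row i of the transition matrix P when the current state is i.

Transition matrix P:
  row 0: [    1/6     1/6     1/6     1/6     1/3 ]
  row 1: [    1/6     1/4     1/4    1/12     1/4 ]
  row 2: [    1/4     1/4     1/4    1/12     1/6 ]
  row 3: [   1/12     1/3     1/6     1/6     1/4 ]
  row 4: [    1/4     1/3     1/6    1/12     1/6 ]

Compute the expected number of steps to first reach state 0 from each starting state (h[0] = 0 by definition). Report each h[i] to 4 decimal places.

h = [0.0000, 5.1124, 4.7166, 5.6132, 4.7496]

First-step conditioning: h[0] = 0; for i ≠ 0, h[i] = 1 + Σ_k P[i][k]·h[k].
  h[1] = 1 + 1/4·h[1] + 1/4·h[2] + 1/12·h[3] + 1/4·h[4]
  h[2] = 1 + 1/4·h[1] + 1/4·h[2] + 1/12·h[3] + 1/6·h[4]
  h[3] = 1 + 1/3·h[1] + 1/6·h[2] + 1/6·h[3] + 1/4·h[4]
  h[4] = 1 + 1/3·h[1] + 1/6·h[2] + 1/12·h[3] + 1/6·h[4]
Solving the 4×4 linear system over states ≠ 0 gives exactly h = [0, 3410/667, 3146/667, 3744/667, 3168/667] (h[0] = 0 is the target).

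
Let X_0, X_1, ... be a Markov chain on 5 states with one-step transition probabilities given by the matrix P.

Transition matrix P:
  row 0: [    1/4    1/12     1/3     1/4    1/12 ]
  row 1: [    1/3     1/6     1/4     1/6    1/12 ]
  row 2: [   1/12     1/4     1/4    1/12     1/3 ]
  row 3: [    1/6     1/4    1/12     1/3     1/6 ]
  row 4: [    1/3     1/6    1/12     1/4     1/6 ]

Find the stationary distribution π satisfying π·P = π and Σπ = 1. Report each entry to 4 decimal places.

Balance equations π_j = Σ_i π_i·P[i][j]:
  π_0 = 1/4·π_0 + 1/3·π_1 + 1/12·π_2 + 1/6·π_3 + 1/3·π_4
  π_1 = 1/12·π_0 + 1/6·π_1 + 1/4·π_2 + 1/4·π_3 + 1/6·π_4
  π_2 = 1/3·π_0 + 1/4·π_1 + 1/4·π_2 + 1/12·π_3 + 1/12·π_4
  π_3 = 1/4·π_0 + 1/6·π_1 + 1/12·π_2 + 1/3·π_3 + 1/4·π_4
  normalize: π_0 + π_1 + π_2 + π_3 + π_4 = 1
Solving the linear system gives exactly π = [4097/18065, 3307/18065, 3697/18065, 3954/18065, 602/3613].

π = [0.2268, 0.1831, 0.2046, 0.2189, 0.1666]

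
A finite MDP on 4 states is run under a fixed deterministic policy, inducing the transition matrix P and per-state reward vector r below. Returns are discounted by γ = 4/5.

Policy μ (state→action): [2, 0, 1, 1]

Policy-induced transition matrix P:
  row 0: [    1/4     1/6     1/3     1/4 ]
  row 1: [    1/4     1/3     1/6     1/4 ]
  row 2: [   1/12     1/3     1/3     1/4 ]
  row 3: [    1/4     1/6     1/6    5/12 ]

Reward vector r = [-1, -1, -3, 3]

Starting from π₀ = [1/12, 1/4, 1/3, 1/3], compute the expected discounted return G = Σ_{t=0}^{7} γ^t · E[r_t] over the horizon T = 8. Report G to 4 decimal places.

G = -1.1960

t=0: π = [0.0833, 0.2500, 0.3333, 0.3333], E[r] = -0.3333, γ^t·E[r] = -0.333333, running G = -0.333333
t=1: π = [0.1944, 0.2639, 0.2361, 0.3056], E[r] = -0.2500, γ^t·E[r] = -0.200000, running G = -0.533333
t=2: π = [0.2106, 0.2500, 0.2384, 0.3009], E[r] = -0.2731, γ^t·E[r] = -0.174815, running G = -0.708148
t=3: π = [0.2103, 0.2481, 0.2415, 0.3002], E[r] = -0.2824, γ^t·E[r] = -0.144593, running G = -0.852741
t=4: π = [0.2097, 0.2483, 0.2420, 0.3000], E[r] = -0.2838, γ^t·E[r] = -0.116253, running G = -0.968994
t=5: π = [0.2097, 0.2484, 0.2420, 0.3000], E[r] = -0.2839, γ^t·E[r] = -0.093024, running G = -1.062018
t=6: π = [0.2097, 0.2484, 0.2419, 0.3000], E[r] = -0.2839, γ^t·E[r] = -0.074415, running G = -1.136433
t=7: π = [0.2097, 0.2484, 0.2419, 0.3000], E[r] = -0.2839, γ^t·E[r] = -0.059532, running G = -1.195965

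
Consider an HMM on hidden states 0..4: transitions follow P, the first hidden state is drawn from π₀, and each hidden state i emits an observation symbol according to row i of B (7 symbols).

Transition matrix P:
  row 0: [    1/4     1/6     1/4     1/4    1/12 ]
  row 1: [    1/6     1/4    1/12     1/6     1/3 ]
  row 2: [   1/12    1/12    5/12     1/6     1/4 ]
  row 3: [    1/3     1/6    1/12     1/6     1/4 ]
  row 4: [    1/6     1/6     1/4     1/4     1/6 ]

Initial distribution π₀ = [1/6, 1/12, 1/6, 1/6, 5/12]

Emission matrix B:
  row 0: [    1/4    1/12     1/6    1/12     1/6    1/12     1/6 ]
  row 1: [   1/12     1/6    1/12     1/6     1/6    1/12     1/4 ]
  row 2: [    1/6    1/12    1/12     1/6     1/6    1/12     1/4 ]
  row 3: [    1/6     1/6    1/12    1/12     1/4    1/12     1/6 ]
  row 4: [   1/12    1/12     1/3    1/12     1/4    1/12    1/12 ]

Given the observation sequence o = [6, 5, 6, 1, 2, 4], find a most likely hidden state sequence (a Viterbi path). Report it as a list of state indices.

path = [2, 2, 2, 2, 4, 3]

t=0: δ = [2.778e-02, 2.083e-02, 4.167e-02, 2.778e-02, 3.472e-02]  (obs o_0=6)
t=1: δ = [7.716e-04, 4.823e-04, 1.447e-03, 7.234e-04, 8.681e-04]  ψ = [3, 4, 2, 4, 2]  (obs o_1=5)
t=2: δ = [4.019e-05, 3.617e-05, 1.507e-04, 4.019e-05, 3.014e-05]  ψ = [3, 4, 2, 2, 2]  (obs o_2=6)
t=3: δ = [1.116e-06, 2.093e-06, 5.233e-06, 4.186e-06, 3.140e-06]  ψ = [3, 2, 2, 2, 2]  (obs o_3=1)
t=4: δ = [2.326e-07, 5.814e-08, 1.817e-07, 7.268e-08, 4.361e-07]  ψ = [3, 3, 2, 2, 2]  (obs o_4=2)
t=5: δ = [1.211e-08, 1.211e-08, 1.817e-08, 2.725e-08, 1.817e-08]  ψ = [4, 4, 4, 4, 4]  (obs o_5=4)
backtrack: best end state = 3; path = [2, 2, 2, 2, 4, 3]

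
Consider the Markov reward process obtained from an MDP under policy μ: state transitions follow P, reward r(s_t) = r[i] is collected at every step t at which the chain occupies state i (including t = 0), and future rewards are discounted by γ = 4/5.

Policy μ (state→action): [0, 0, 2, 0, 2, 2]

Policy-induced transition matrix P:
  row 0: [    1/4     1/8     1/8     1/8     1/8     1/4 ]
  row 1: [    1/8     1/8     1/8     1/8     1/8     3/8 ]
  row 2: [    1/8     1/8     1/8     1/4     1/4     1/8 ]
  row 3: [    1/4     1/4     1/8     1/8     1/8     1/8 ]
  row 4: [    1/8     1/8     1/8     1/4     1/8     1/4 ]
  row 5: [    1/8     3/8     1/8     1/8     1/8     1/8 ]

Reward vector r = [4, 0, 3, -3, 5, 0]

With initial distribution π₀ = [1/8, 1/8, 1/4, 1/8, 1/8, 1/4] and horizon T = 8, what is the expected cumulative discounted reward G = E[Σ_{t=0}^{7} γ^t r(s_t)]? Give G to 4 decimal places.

G = 5.4986

t=0: π = [0.1250, 0.1250, 0.2500, 0.1250, 0.1250, 0.2500], E[r] = 1.5000, γ^t·E[r] = 1.500000, running G = 1.500000
t=1: π = [0.1563, 0.2031, 0.1250, 0.1719, 0.1563, 0.1875], E[r] = 1.2656, γ^t·E[r] = 1.012500, running G = 2.512500
t=2: π = [0.1660, 0.1934, 0.1250, 0.1602, 0.1406, 0.2148], E[r] = 1.2617, γ^t·E[r] = 0.807500, running G = 3.320000
t=3: π = [0.1658, 0.1987, 0.1250, 0.1582, 0.1406, 0.2117], E[r] = 1.2666, γ^t·E[r] = 0.648500, running G = 3.968500
t=4: π = [0.1655, 0.1977, 0.1250, 0.1582, 0.1406, 0.2130], E[r] = 1.2655, γ^t·E[r] = 0.518350, running G = 4.486850
t=5: π = [0.1655, 0.1980, 0.1250, 0.1582, 0.1406, 0.2127], E[r] = 1.2654, γ^t·E[r] = 0.414635, running G = 4.901485
t=6: π = [0.1655, 0.1979, 0.1250, 0.1582, 0.1406, 0.2128], E[r] = 1.2653, γ^t·E[r] = 0.331704, running G = 5.233189
t=7: π = [0.1655, 0.1980, 0.1250, 0.1582, 0.1406, 0.2127], E[r] = 1.2653, γ^t·E[r] = 0.265362, running G = 5.498551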